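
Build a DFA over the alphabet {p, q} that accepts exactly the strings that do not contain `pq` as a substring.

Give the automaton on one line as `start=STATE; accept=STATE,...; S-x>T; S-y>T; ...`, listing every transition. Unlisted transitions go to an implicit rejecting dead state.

start=S0; accept=S0,S1; S0-p>S1; S0-q>S0; S1-p>S1; S1-q>S2; S2-p>S2; S2-q>S2

Track partial matches of the forbidden pattern `pq`. State S2 is a dead state reached once `pq` has occurred; every other state accepts. S0 means no part of `pq` is currently matched.
        p   q  
>* S0   S1  S0 
 * S1   S1  S2 
   S2   S2  S2 
(> = start, * = accepting)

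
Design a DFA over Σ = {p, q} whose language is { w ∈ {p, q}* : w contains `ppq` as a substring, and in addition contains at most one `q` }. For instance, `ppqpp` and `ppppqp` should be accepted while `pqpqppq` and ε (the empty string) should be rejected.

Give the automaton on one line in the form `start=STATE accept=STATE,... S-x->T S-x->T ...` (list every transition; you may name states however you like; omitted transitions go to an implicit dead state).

Handle the two conditions separately and then intersect. One (4 states) tracks whether and how much of `ppq` has been seen; the other (3 states) tracks the count of `q`s, saturating at 2. Each combined state is a pair, one component from each; accept when both components accept. Equivalent product states are then merged.
5 states suffice.
       p  q 
>  A   B  C 
   B   D  C 
   C   C  C 
   D   D  E 
 * E   E  C 
(> = start, * = accepting)

start=A accept=E A-p->B A-q->C B-p->D B-q->C C-p->C C-q->C D-p->D D-q->E E-p->E E-q->C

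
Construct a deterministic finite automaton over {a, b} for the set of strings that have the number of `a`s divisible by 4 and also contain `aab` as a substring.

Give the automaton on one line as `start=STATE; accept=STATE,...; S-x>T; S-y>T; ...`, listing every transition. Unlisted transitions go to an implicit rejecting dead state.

start=q0; accept=q11; q0-a>q1; q0-b>q0; q1-a>q2; q1-b>q3; q2-a>q4; q2-b>q5; q3-a>q6; q3-b>q3; q4-a>q7; q4-b>q8; q5-a>q8; q5-b>q5; q6-a>q4; q6-b>q9; q7-a>q10; q7-b>q11; q8-a>q11; q8-b>q8; q9-a>q12; q9-b>q9; q10-a>q2; q10-b>q13; q11-a>q13; q11-b>q11; q12-a>q7; q12-b>q14; q13-a>q5; q13-b>q13; q14-a>q15; q14-b>q14; q15-a>q10; q15-b>q0

Handle the two conditions separately and then intersect. One (4 states) tracks the count of `a`s modulo 4; the other (4 states) tracks whether and how much of `aab` has been seen. Each combined state is a pair, one component from each; accept when both components accept.
A 16-state machine:
          a    b  
>  q0     q1   q0 
   q1     q2   q3 
   q2     q4   q5 
   q3     q6   q3 
   q4     q7   q8 
   q5     q8   q5 
   q6     q4   q9 
   q7    q10  q11 
   q8    q11   q8 
   q9    q12   q9 
   q10    q2  q13 
 * q11   q13  q11 
   q12    q7  q14 
   q13    q5  q13 
   q14   q15  q14 
   q15   q10   q0 
(> = start, * = accepting)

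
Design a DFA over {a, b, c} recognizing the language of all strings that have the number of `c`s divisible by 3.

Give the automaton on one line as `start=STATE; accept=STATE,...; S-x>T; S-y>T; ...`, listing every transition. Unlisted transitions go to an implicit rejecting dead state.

start=S0; accept=S0; S0-a>S0; S0-b>S0; S0-c>S1; S1-a>S1; S1-b>S1; S1-c>S2; S2-a>S2; S2-b>S2; S2-c>S0

Keep the running count of `c`s modulo 3: each `c` advances along the cycle S0 → S1 → S2 → S0 while other symbols loop. Accept at S0.
A 3-state machine:
        a   b   c  
>* S0   S0  S0  S1 
   S1   S1  S1  S2 
   S2   S2  S2  S0 
(> = start, * = accepting)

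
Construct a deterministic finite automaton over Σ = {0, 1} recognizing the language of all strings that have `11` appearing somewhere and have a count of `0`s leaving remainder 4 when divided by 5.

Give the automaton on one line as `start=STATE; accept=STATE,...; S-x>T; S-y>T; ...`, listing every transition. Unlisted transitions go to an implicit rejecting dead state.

Run two small machines in parallel and take their product. One (3 states) tracks whether and how much of `11` has been seen; the other (5 states) tracks the count of `0`s modulo 5. Each combined state is a pair, one component from each; accept when both components accept.
          0    1  
>  q0     q1   q2 
   q1     q3   q4 
   q2     q1   q5 
   q3     q6   q7 
   q4     q3   q8 
   q5     q8   q5 
   q6     q9  q10 
   q7     q6  q11 
   q8    q11   q8 
   q9     q0  q12 
   q10    q9  q13 
   q11   q13  q11 
   q12    q0  q14 
   q13   q14  q13 
 * q14    q5  q14 
(> = start, * = accepting)

start=q0; accept=q14; q0-0>q1; q0-1>q2; q1-0>q3; q1-1>q4; q2-0>q1; q2-1>q5; q3-0>q6; q3-1>q7; q4-0>q3; q4-1>q8; q5-0>q8; q5-1>q5; q6-0>q9; q6-1>q10; q7-0>q6; q7-1>q11; q8-0>q11; q8-1>q8; q9-0>q0; q9-1>q12; q10-0>q9; q10-1>q13; q11-0>q13; q11-1>q11; q12-0>q0; q12-1>q14; q13-0>q14; q13-1>q13; q14-0>q5; q14-1>q14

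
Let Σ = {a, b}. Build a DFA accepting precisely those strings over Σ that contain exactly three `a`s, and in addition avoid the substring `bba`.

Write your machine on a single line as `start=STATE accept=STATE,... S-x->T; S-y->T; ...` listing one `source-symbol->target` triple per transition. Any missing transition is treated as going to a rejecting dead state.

start=q0; accept=q6,q11,q15; q0-a->q1; q0-b->q2; q1-a->q3; q1-b->q4; q2-a->q1; q2-b->q5; q3-a->q6; q3-b->q7; q4-a->q3; q4-b->q8; q5-a->q9; q5-b->q5; q6-a->q10; q6-b->q11; q7-a->q6; q7-b->q12; q8-a->q13; q8-b->q8; q9-a->q13; q9-b->q9; q10-a->q10; q10-b->q14; q11-a->q10; q11-b->q15; q12-a->q16; q12-b->q12; q13-a->q16; q13-b->q13; q14-a->q10; q14-b->q17; q15-a->q18; q15-b->q15; q16-a->q18; q16-b->q16; q17-a->q18; q17-b->q17; q18-a->q18; q18-b->q18

Build one automaton per condition and run them in lockstep. The first has 5 states tracking the count of `a`s, saturating at 4; the second has 4 states tracking partial matches of the forbidden pattern `bba`. A product state is a pair (one from each), accepting exactly when both do.
          a    b  
>  q0     q1   q2 
   q1     q3   q4 
   q2     q1   q5 
   q3     q6   q7 
   q4     q3   q8 
   q5     q9   q5 
 * q6    q10  q11 
   q7     q6  q12 
   q8    q13   q8 
   q9    q13   q9 
   q10   q10  q14 
 * q11   q10  q15 
   q12   q16  q12 
   q13   q16  q13 
   q14   q10  q17 
 * q15   q18  q15 
   q16   q18  q16 
   q17   q18  q17 
   q18   q18  q18 
(> = start, * = accepting)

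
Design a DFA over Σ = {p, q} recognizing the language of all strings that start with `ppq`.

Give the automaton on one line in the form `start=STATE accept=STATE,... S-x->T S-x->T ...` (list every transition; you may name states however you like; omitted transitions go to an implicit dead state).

Walk along `ppq` while the input agrees: from S0 take `p` to S1, and so on. Any deviation drops to the rejecting sink S4. Once S3 is reached the prefix is confirmed and every continuation is accepted.
With 5 states:
        p   q  
>  S0   S1  S4 
   S1   S2  S4 
   S2   S4  S3 
 * S3   S3  S3 
   S4   S4  S4 
(> = start, * = accepting)

start=S0 accept=S3 S0-p->S1 S0-q->S4 S1-p->S2 S1-q->S4 S2-p->S4 S2-q->S3 S3-p->S3 S3-q->S3 S4-p->S4 S4-q->S4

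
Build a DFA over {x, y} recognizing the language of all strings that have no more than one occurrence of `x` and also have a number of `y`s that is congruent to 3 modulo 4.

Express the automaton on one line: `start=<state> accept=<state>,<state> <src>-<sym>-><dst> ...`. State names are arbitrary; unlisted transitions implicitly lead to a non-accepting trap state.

start=S0 accept=S8,S10 S0-x->S1 S0-y->S2 S1-x->S3 S1-y->S4 S2-x->S4 S2-y->S5 S3-x->S3 S3-y->S6 S4-x->S6 S4-y->S7 S5-x->S7 S5-y->S8 S6-x->S6 S6-y->S9 S7-x->S9 S7-y->S10 S8-x->S10 S8-y->S0 S9-x->S9 S9-y->S11 S10-x->S11 S10-y->S1 S11-x->S11 S11-y->S3

Build one automaton per condition and run them in lockstep. The first has 3 states tracking the count of `x`s, saturating at 2; the second has 4 states tracking the count of `y`s modulo 4. A product state is a pair (one from each), accepting exactly when both do.
With 12 states:
          x    y  
>  S0     S1   S2 
   S1     S3   S4 
   S2     S4   S5 
   S3     S3   S6 
   S4     S6   S7 
   S5     S7   S8 
   S6     S6   S9 
   S7     S9  S10 
 * S8    S10   S0 
   S9     S9  S11 
 * S10   S11   S1 
   S11   S11   S3 
(> = start, * = accepting)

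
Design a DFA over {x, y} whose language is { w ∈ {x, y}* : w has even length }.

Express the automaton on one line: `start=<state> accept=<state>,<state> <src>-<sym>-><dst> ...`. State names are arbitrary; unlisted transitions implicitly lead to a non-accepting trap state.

Only the length mod 2 matters, so use a 2-cycle: from any state, every input symbol moves to the next state, wrapping q1 back to q0. Mark q0 accepting.
        x   y  
>* q0   q1  q1 
   q1   q0  q0 
(> = start, * = accepting)

start=q0 accept=q0 q0-x->q1 q0-y->q1 q1-x->q0 q1-y->q0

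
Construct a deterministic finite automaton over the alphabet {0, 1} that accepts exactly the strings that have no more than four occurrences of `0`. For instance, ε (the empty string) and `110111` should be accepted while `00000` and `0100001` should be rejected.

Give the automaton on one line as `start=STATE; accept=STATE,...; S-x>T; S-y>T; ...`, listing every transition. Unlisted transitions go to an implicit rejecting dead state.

start=q0; accept=q0,q1,q2,q3,q4; q0-0>q1; q0-1>q0; q1-0>q2; q1-1>q1; q2-0>q3; q2-1>q2; q3-0>q4; q3-1>q3; q4-0>q5; q4-1>q4; q5-0>q5; q5-1>q5

Only the number of `0`s matters, and only up to 5. Make a chain q0 → q1 → q2 → q3 → q4 → q5 advanced by each `0` (with q5 absorbing); every other symbol self-loops. The accepting set is {q0, q1, q2, q3, q4}.
6 states suffice.
        0   1  
>* q0   q1  q0 
 * q1   q2  q1 
 * q2   q3  q2 
 * q3   q4  q3 
 * q4   q5  q4 
   q5   q5  q5 
(> = start, * = accepting)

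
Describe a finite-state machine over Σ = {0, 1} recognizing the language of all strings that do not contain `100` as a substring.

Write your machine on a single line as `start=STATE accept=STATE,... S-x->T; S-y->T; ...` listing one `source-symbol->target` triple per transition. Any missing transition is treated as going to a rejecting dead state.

This is the complement of 'contains `100`'. Use the same substring-matching states — A through D holding how much of `100` has just been matched — but flip the accepting set: everything except the trap D accepts.
4 states suffice.
       0  1 
>* A   A  B 
 * B   C  B 
 * C   D  B 
   D   D  D 
(> = start, * = accepting)

start=A; accept=A,B,C; A-0->A; A-1->B; B-0->C; B-1->B; C-0->D; C-1->B; D-0->D; D-1->D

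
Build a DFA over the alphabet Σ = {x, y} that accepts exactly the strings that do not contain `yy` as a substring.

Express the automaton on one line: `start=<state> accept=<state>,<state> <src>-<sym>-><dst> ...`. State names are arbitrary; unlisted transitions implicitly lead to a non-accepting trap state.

start=q0 accept=q0,q1 q0-x->q0 q0-y->q1 q1-x->q0 q1-y->q2 q2-x->q2 q2-y->q2

This is the complement of 'contains `yy`'. Use the same substring-matching states — q0 through q2 holding how much of `yy` has just been matched — but flip the accepting set: everything except the trap q2 accepts.
        x   y  
>* q0   q0  q1 
 * q1   q0  q2 
   q2   q2  q2 
(> = start, * = accepting)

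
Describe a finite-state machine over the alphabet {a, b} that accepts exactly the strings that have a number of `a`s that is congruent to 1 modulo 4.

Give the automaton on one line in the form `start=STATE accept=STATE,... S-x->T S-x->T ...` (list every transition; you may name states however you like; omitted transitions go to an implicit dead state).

start=q0 accept=q1 q0-a->q1 q0-b->q0 q1-a->q2 q1-b->q1 q2-a->q3 q2-b->q2 q3-a->q0 q3-b->q3

The only thing that matters is how many `a`s have appeared, reduced mod 4. Use one state per residue: q0 for 0, …, q3 for 3. Reading `a` moves to the next residue; anything else stays put. q1 is accepting.
4 states suffice.
        a   b  
>  q0   q1  q0 
 * q1   q2  q1 
   q2   q3  q2 
   q3   q0  q3 
(> = start, * = accepting)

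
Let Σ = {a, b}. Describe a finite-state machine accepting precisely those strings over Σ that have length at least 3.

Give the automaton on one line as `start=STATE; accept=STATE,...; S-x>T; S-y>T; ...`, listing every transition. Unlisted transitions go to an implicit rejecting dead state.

start=q0; accept=q3,q4; q0-a>q1; q0-b>q1; q1-a>q2; q1-b>q2; q2-a>q3; q2-b>q3; q3-a>q4; q3-b>q4; q4-a>q4; q4-b>q4

We only need to distinguish lengths 0, 1, …, 3, and '>3'. Chain q0 → q1 → q2 → q3 → q4 on every symbol, with q4 looping. Accepting states: {q3, q4}.
With 5 states:
        a   b  
>  q0   q1  q1 
   q1   q2  q2 
   q2   q3  q3 
 * q3   q4  q4 
 * q4   q4  q4 
(> = start, * = accepting)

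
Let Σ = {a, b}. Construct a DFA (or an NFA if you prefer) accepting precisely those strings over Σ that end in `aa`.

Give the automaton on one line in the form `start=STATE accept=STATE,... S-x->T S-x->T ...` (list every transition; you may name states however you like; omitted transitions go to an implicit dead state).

start=q0 accept=q2 q0-a->q1 q0-b->q0 q1-a->q2 q1-b->q0 q2-a->q2 q2-b->q0

Remember how much of `aa` the current input suffix matches. State q0 means no match yet; q1 means the last symbol is `a`; q2 means the last 2 symbols are `aa`. Only q2 accepts. On a mismatch, fall back to the longest proper suffix that is still a prefix of `aa`.
With 3 states:
        a   b  
>  q0   q1  q0 
   q1   q2  q0 
 * q2   q2  q0 
(> = start, * = accepting)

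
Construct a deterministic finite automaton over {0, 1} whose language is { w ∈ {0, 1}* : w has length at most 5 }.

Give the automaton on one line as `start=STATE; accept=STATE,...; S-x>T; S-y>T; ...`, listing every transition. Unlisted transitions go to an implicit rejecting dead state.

We only need to distinguish lengths 0, 1, …, 5, and '>5'. Chain q0 → q1 → q2 → q3 → q4 → q5 → q6 on every symbol, with q6 looping. Accepting states: {q0, q1, q2, q3, q4, q5}.
        0   1  
>* q0   q1  q1 
 * q1   q2  q2 
 * q2   q3  q3 
 * q3   q4  q4 
 * q4   q5  q5 
 * q5   q6  q6 
   q6   q6  q6 
(> = start, * = accepting)

start=q0; accept=q0,q1,q2,q3,q4,q5; q0-0>q1; q0-1>q1; q1-0>q2; q1-1>q2; q2-0>q3; q2-1>q3; q3-0>q4; q3-1>q4; q4-0>q5; q4-1>q5; q5-0>q6; q5-1>q6; q6-0>q6; q6-1>q6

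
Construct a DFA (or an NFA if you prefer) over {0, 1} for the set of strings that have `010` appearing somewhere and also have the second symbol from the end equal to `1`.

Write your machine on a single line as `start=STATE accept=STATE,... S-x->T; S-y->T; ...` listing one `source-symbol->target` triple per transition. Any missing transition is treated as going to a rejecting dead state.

Run two small machines in parallel and take their product. The first has 4 states tracking whether and how much of `010` has been seen; the second has 7 states tracking the last 2 symbols read. A product state is a pair (one from each), accepting exactly when both do. Equivalent product states are then merged.
With 7 states:
        0   1  
>  q0   q1  q0 
   q1   q1  q2 
   q2   q3  q0 
 * q3   q4  q5 
   q4   q4  q5 
   q5   q3  q6 
 * q6   q3  q6 
(> = start, * = accepting)

start=q0; accept=q3,q6; q0-0->q1; q0-1->q0; q1-0->q1; q1-1->q2; q2-0->q3; q2-1->q0; q3-0->q4; q3-1->q5; q4-0->q4; q4-1->q5; q5-0->q3; q5-1->q6; q6-0->q3; q6-1->q6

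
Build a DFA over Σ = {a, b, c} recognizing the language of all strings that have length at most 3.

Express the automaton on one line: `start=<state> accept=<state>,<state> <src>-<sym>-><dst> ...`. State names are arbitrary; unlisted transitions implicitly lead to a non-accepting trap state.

We only need to distinguish lengths 0, 1, …, 3, and '>3'. Chain S0 → S1 → S2 → S3 → S4 on every symbol, with S4 looping. Accepting states: {S0, S1, S2, S3}.
With 5 states:
        a   b   c  
>* S0   S1  S1  S1 
 * S1   S2  S2  S2 
 * S2   S3  S3  S3 
 * S3   S4  S4  S4 
   S4   S4  S4  S4 
(> = start, * = accepting)

start=S0 accept=S0,S1,S2,S3 S0-a->S1 S0-b->S1 S0-c->S1 S1-a->S2 S1-b->S2 S1-c->S2 S2-a->S3 S2-b->S3 S2-c->S3 S3-a->S4 S3-b->S4 S3-c->S4 S4-a->S4 S4-b->S4 S4-c->S4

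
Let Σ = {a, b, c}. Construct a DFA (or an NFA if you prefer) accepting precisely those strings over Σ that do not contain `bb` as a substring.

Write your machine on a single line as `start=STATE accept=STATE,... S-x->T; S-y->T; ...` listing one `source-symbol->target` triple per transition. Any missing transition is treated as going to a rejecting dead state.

This is the complement of 'contains `bb`'. Use the same substring-matching states — S0 through S2 holding how much of `bb` has just been matched — but flip the accepting set: everything except the trap S2 accepts.
3 states suffice.
        a   b   c  
>* S0   S0  S1  S0 
 * S1   S0  S2  S0 
   S2   S2  S2  S2 
(> = start, * = accepting)

start=S0; accept=S0,S1; S0-a->S0; S0-b->S1; S0-c->S0; S1-a->S0; S1-b->S2; S1-c->S0; S2-a->S2; S2-b->S2; S2-c->S2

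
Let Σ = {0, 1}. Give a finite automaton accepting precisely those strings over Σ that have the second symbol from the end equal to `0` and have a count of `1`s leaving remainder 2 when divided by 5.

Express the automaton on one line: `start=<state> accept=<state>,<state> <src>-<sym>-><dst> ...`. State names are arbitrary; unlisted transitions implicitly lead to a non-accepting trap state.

start=S0 accept=S4,S7 S0-0->S0 S0-1->S1 S1-0->S2 S1-1->S3 S2-0->S2 S2-1->S4 S3-0->S5 S3-1->S6 S4-0->S5 S4-1->S6 S5-0->S7 S5-1->S6 S6-0->S6 S6-1->S8 S7-0->S7 S7-1->S6 S8-0->S8 S8-1->S0

Handle the two conditions separately and then intersect. One (7 states) tracks the last 2 symbols read; the other (5 states) tracks the count of `1`s modulo 5. Each combined state is a pair, one component from each; accept when both components accept. After merging equivalent states the machine shrinks.
With 9 states:
        0   1  
>  S0   S0  S1 
   S1   S2  S3 
   S2   S2  S4 
   S3   S5  S6 
 * S4   S5  S6 
   S5   S7  S6 
   S6   S6  S8 
 * S7   S7  S6 
   S8   S8  S0 
(> = start, * = accepting)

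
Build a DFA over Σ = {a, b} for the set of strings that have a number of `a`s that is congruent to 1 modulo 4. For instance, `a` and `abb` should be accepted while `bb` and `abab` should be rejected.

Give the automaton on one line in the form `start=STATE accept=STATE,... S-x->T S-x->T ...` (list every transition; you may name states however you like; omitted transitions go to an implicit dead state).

start=S0 accept=S1 S0-a->S1 S0-b->S0 S1-a->S2 S1-b->S1 S2-a->S3 S2-b->S2 S3-a->S0 S3-b->S3

The only thing that matters is how many `a`s have appeared, reduced mod 4. Use one state per residue: S0 for 0, …, S3 for 3. Reading `a` moves to the next residue; anything else stays put. S1 is accepting.
        a   b  
>  S0   S1  S0 
 * S1   S2  S1 
   S2   S3  S2 
   S3   S0  S3 
(> = start, * = accepting)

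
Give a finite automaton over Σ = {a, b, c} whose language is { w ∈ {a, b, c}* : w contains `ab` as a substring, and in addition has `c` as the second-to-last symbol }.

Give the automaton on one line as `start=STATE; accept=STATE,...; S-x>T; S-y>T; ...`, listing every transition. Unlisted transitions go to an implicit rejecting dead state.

Handle the two conditions separately and then intersect. One (3 states) tracks whether and how much of `ab` has been seen; the other (13 states) tracks the last 2 symbols read. Each combined state is a pair, one component from each; accept when both components accept. Equivalent product states are then merged.
With 6 states:
        a   b   c  
>  q0   q1  q0  q0 
   q1   q1  q2  q0 
   q2   q2  q2  q3 
   q3   q4  q4  q5 
 * q4   q2  q2  q3 
 * q5   q4  q4  q5 
(> = start, * = accepting)

start=q0; accept=q4,q5; q0-a>q1; q0-b>q0; q0-c>q0; q1-a>q1; q1-b>q2; q1-c>q0; q2-a>q2; q2-b>q2; q2-c>q3; q3-a>q4; q3-b>q4; q3-c>q5; q4-a>q2; q4-b>q2; q4-c>q3; q5-a>q4; q5-b>q4; q5-c>q5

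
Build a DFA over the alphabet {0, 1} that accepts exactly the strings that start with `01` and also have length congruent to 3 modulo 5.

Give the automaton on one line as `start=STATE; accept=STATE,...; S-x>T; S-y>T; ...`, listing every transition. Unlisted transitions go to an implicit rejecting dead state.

Build one automaton per condition and run them in lockstep. The first has 4 states tracking whether the input so far still matches the prefix `01`; the second has 5 states tracking the input length modulo 5. A product state is a pair (one from each), accepting exactly when both do. Equivalent product states are then merged.
An 8-state machine:
        0   1  
>  S0   S1  S2 
   S1   S2  S3 
   S2   S2  S2 
   S3   S4  S4 
 * S4   S5  S5 
   S5   S6  S6 
   S6   S7  S7 
   S7   S3  S3 
(> = start, * = accepting)

start=S0; accept=S4; S0-0>S1; S0-1>S2; S1-0>S2; S1-1>S3; S2-0>S2; S2-1>S2; S3-0>S4; S3-1>S4; S4-0>S5; S4-1>S5; S5-0>S6; S5-1>S6; S6-0>S7; S6-1>S7; S7-0>S3; S7-1>S3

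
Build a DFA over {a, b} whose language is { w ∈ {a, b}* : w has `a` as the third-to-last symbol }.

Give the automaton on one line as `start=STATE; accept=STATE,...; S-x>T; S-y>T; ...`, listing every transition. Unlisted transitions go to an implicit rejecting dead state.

start=q0; accept=q7,q8,q9,q10; q0-a>q1; q0-b>q2; q1-a>q3; q1-b>q4; q2-a>q5; q2-b>q6; q3-a>q7; q3-b>q8; q4-a>q9; q4-b>q10; q5-a>q11; q5-b>q12; q6-a>q13; q6-b>q14; q7-a>q7; q7-b>q8; q8-a>q9; q8-b>q10; q9-a>q11; q9-b>q12; q10-a>q13; q10-b>q14; q11-a>q7; q11-b>q8; q12-a>q9; q12-b>q10; q13-a>q11; q13-b>q12; q14-a>q13; q14-b>q14

Because acceptance depends on a position counted from the end, the machine has to buffer the most recent 3 symbols. Make each state the string of the last up-to-3 symbols read; on input `x` shift the window left and append `x`. Accept when the buffered window has length 3 and begins with `a`.
A 15-state machine:
          a    b  
>  q0     q1   q2 
   q1     q3   q4 
   q2     q5   q6 
   q3     q7   q8 
   q4     q9  q10 
   q5    q11  q12 
   q6    q13  q14 
 * q7     q7   q8 
 * q8     q9  q10 
 * q9    q11  q12 
 * q10   q13  q14 
   q11    q7   q8 
   q12    q9  q10 
   q13   q11  q12 
   q14   q13  q14 
(> = start, * = accepting)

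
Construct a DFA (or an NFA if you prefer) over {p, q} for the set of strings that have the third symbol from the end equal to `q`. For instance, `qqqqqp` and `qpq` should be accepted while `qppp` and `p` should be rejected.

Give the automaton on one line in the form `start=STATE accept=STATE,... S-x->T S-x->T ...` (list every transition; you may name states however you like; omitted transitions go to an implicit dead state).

A DFA must remember the last 3 symbols (since which symbol is third-to-last isn't known until the input ends). Use one state per possible window of the last ≤3 symbols; accept from those whose window starts with `q`.
          p    q  
>  S0     S1   S2 
   S1     S3   S4 
   S2     S5   S6 
   S3     S7   S8 
   S4     S9  S10 
   S5    S11  S12 
   S6    S13  S14 
   S7     S7   S8 
   S8     S9  S10 
   S9    S11  S12 
   S10   S13  S14 
 * S11    S7   S8 
 * S12    S9  S10 
 * S13   S11  S12 
 * S14   S13  S14 
(> = start, * = accepting)

start=S0 accept=S11,S12,S13,S14 S0-p->S1 S0-q->S2 S1-p->S3 S1-q->S4 S2-p->S5 S2-q->S6 S3-p->S7 S3-q->S8 S4-p->S9 S4-q->S10 S5-p->S11 S5-q->S12 S6-p->S13 S6-q->S14 S7-p->S7 S7-q->S8 S8-p->S9 S8-q->S10 S9-p->S11 S9-q->S12 S10-p->S13 S10-q->S14 S11-p->S7 S11-q->S8 S12-p->S9 S12-q->S10 S13-p->S11 S13-q->S12 S14-p->S13 S14-q->S14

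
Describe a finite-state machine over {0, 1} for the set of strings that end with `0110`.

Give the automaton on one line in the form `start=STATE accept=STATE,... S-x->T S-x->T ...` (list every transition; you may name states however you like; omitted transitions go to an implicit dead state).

Remember how much of `0110` the current input suffix matches. State A means no match yet; B means the last symbol is `0`; C means the last 2 symbols are `01`; D means the last 3 symbols are `011`; E means the last 4 symbols are `0110`. Only E accepts. On a mismatch, fall back to the longest proper suffix that is still a prefix of `0110`.
       0  1 
>  A   B  A 
   B   B  C 
   C   B  D 
   D   E  A 
 * E   B  C 
(> = start, * = accepting)

start=A accept=E A-0->B A-1->A B-0->B B-1->C C-0->B C-1->D D-0->E D-1->A E-0->B E-1->C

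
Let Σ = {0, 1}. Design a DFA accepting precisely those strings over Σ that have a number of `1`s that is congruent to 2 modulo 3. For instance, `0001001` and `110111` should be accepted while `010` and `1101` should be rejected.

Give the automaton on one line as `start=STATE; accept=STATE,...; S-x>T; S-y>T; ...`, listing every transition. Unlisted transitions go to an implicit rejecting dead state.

start=q0; accept=q2; q0-0>q0; q0-1>q1; q1-0>q1; q1-1>q2; q2-0>q2; q2-1>q0

Keep the running count of `1`s modulo 3: each `1` advances along the cycle q0 → q1 → q2 → q0 while other symbols loop. Accept at q2.
With 3 states:
        0   1  
>  q0   q0  q1 
   q1   q1  q2 
 * q2   q2  q0 
(> = start, * = accepting)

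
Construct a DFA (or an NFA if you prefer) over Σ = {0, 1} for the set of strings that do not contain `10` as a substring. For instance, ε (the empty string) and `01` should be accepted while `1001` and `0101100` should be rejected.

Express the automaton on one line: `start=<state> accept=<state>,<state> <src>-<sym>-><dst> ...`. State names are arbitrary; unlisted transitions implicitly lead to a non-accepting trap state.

This is the complement of 'contains `10`'. Use the same substring-matching states — A through C holding how much of `10` has just been matched — but flip the accepting set: everything except the trap C accepts.
With 3 states:
       0  1 
>* A   A  B 
 * B   C  B 
   C   C  C 
(> = start, * = accepting)

start=A accept=A,B A-0->A A-1->B B-0->C B-1->B C-0->C C-1->C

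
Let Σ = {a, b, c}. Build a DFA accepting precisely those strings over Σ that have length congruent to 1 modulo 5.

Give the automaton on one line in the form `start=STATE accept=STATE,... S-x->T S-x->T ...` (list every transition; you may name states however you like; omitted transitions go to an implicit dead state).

start=s0 accept=s1 s0-a->s1 s0-b->s1 s0-c->s1 s1-a->s2 s1-b->s2 s1-c->s2 s2-a->s3 s2-b->s3 s2-c->s3 s3-a->s4 s3-b->s4 s3-c->s4 s4-a->s0 s4-b->s0 s4-c->s0

Count input length modulo 5: every symbol advances one step around the cycle s0 → s1 → s2 → s3 → s4 → s0. Accept at s1.
        a   b   c  
>  s0   s1  s1  s1 
 * s1   s2  s2  s2 
   s2   s3  s3  s3 
   s3   s4  s4  s4 
   s4   s0  s0  s0 
(> = start, * = accepting)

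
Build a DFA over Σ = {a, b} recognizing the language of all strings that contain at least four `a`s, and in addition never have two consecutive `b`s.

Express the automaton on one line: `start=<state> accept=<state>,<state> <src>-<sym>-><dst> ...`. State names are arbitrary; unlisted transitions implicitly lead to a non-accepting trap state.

Build one automaton per condition and run them in lockstep. The first has 6 states tracking the count of `a`s, saturating at 5; the second has 3 states tracking partial matches of the forbidden pattern `bb`. A product state is a pair (one from each), accepting exactly when both do. Minimizing collapses redundant product states.
11 states suffice.
          a    b  
>  s0     s1   s2 
   s1     s3   s4 
   s2     s1   s5 
   s3     s6   s7 
   s4     s3   s5 
   s5     s5   s5 
   s6     s8   s9 
   s7     s6   s5 
 * s8     s8  s10 
   s9     s8   s5 
 * s10    s8   s5 
(> = start, * = accepting)

start=s0 accept=s8,s10 s0-a->s1 s0-b->s2 s1-a->s3 s1-b->s4 s2-a->s1 s2-b->s5 s3-a->s6 s3-b->s7 s4-a->s3 s4-b->s5 s5-a->s5 s5-b->s5 s6-a->s8 s6-b->s9 s7-a->s6 s7-b->s5 s8-a->s8 s8-b->s10 s9-a->s8 s9-b->s5 s10-a->s8 s10-b->s5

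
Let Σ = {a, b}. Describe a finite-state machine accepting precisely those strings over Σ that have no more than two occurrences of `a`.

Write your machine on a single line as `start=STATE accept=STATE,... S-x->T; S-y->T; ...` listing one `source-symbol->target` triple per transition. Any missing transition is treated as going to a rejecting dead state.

Count `a`s, saturating at 3: states q0 through q2 mean 0 through 2 `a`s seen; q3 means more than 2. Each `a` increments (capped at q3); other symbols loop. Accept from {q0, q1, q2}.
4 states suffice.
        a   b  
>* q0   q1  q0 
 * q1   q2  q1 
 * q2   q3  q2 
   q3   q3  q3 
(> = start, * = accepting)

start=q0; accept=q0,q1,q2; q0-a->q1; q0-b->q0; q1-a->q2; q1-b->q1; q2-a->q3; q2-b->q2; q3-a->q3; q3-b->q3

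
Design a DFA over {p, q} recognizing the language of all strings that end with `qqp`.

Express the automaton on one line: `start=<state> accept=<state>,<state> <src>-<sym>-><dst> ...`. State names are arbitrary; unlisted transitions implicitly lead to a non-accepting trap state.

start=s0 accept=s3 s0-p->s0 s0-q->s1 s1-p->s0 s1-q->s2 s2-p->s3 s2-q->s2 s3-p->s0 s3-q->s1

Remember how much of `qqp` the current input suffix matches. State s0 means no match yet; s1 means the last symbol is `q`; s2 means the last 2 symbols are `qq`; s3 means the last 3 symbols are `qqp`. Only s3 accepts. On a mismatch, fall back to the longest proper suffix that is still a prefix of `qqp`.
With 4 states:
        p   q  
>  s0   s0  s1 
   s1   s0  s2 
   s2   s3  s2 
 * s3   s0  s1 
(> = start, * = accepting)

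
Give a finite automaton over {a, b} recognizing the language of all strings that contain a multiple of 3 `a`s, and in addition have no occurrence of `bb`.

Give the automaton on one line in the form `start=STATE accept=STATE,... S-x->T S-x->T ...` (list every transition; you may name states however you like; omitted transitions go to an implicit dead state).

start=q0 accept=q0,q2 q0-a->q1 q0-b->q2 q1-a->q3 q1-b->q4 q2-a->q1 q2-b->q5 q3-a->q0 q3-b->q6 q4-a->q3 q4-b->q5 q5-a->q5 q5-b->q5 q6-a->q0 q6-b->q5

Build one automaton per condition and run them in lockstep. One (3 states) tracks the count of `a`s modulo 3; the other (3 states) tracks partial matches of the forbidden pattern `bb`. Each combined state is a pair, one component from each; accept when both components accept. Equivalent product states are then merged.
7 states suffice.
        a   b  
>* q0   q1  q2 
   q1   q3  q4 
 * q2   q1  q5 
   q3   q0  q6 
   q4   q3  q5 
   q5   q5  q5 
   q6   q0  q5 
(> = start, * = accepting)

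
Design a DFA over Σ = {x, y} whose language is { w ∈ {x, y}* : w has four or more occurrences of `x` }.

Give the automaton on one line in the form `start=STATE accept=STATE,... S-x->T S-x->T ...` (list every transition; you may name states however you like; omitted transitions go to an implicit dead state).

start=A accept=E,F A-x->B A-y->A B-x->C B-y->B C-x->D C-y->C D-x->E D-y->D E-x->F E-y->E F-x->F F-y->F

Only the number of `x`s matters, and only up to 5. Make a chain A → B → C → D → E → F advanced by each `x` (with F absorbing); every other symbol self-loops. The accepting set is {E, F}.
With 6 states:
       x  y 
>  A   B  A 
   B   C  B 
   C   D  C 
   D   E  D 
 * E   F  E 
 * F   F  F 
(> = start, * = accepting)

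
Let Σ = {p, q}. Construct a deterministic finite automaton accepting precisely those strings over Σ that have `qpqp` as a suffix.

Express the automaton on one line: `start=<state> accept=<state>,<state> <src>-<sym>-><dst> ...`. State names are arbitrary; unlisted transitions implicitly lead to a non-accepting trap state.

Remember how much of `qpqp` the current input suffix matches. State S0 means no match yet; S1 means the last symbol is `q`; S2 means the last 2 symbols are `qp`; S3 means the last 3 symbols are `qpq`; S4 means the last 4 symbols are `qpqp`. Only S4 accepts. On a mismatch, fall back to the longest proper suffix that is still a prefix of `qpqp`.
        p   q  
>  S0   S0  S1 
   S1   S2  S1 
   S2   S0  S3 
   S3   S4  S1 
 * S4   S0  S3 
(> = start, * = accepting)

start=S0 accept=S4 S0-p->S0 S0-q->S1 S1-p->S2 S1-q->S1 S2-p->S0 S2-q->S3 S3-p->S4 S3-q->S1 S4-p->S0 S4-q->S3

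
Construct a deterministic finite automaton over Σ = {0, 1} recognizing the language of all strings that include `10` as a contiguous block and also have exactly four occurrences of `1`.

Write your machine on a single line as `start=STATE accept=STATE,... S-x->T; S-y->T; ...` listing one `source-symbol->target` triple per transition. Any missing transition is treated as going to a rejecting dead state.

Run two small machines in parallel and take their product. The first has 3 states tracking whether and how much of `10` has been seen; the second has 6 states tracking the count of `1`s, saturating at 5. A product state is a pair (one from each), accepting exactly when both do. After merging equivalent states the machine shrinks.
A 10-state machine:
        0   1  
>  q0   q0  q1 
   q1   q2  q3 
   q2   q2  q4 
   q3   q4  q5 
   q4   q4  q6 
   q5   q6  q7 
   q6   q6  q8 
   q7   q8  q9 
 * q8   q8  q9 
   q9   q9  q9 
(> = start, * = accepting)

start=q0; accept=q8; q0-0->q0; q0-1->q1; q1-0->q2; q1-1->q3; q2-0->q2; q2-1->q4; q3-0->q4; q3-1->q5; q4-0->q4; q4-1->q6; q5-0->q6; q5-1->q7; q6-0->q6; q6-1->q8; q7-0->q8; q7-1->q9; q8-0->q8; q8-1->q9; q9-0->q9; q9-1->q9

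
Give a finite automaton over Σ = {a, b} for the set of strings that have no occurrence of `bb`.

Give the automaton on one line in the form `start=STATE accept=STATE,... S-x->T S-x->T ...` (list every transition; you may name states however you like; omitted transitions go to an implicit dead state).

This is the complement of 'contains `bb`'. Use the same substring-matching states — q0 through q2 holding how much of `bb` has just been matched — but flip the accepting set: everything except the trap q2 accepts.
        a   b  
>* q0   q0  q1 
 * q1   q0  q2 
   q2   q2  q2 
(> = start, * = accepting)

start=q0 accept=q0,q1 q0-a->q0 q0-b->q1 q1-a->q0 q1-b->q2 q2-a->q2 q2-b->q2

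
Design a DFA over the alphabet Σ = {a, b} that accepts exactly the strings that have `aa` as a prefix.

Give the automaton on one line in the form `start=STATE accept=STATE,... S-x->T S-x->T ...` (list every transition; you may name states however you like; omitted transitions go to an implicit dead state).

start=q0 accept=q2 q0-a->q1 q0-b->q3 q1-a->q2 q1-b->q3 q2-a->q2 q2-b->q2 q3-a->q3 q3-b->q3

Check the first 2 symbols one by one: q0 through q1 record how many have matched `aa` so far; any wrong symbol goes to the dead state q3. After all 2 match we enter the accepting sink q2.
4 states suffice.
        a   b  
>  q0   q1  q3 
   q1   q2  q3 
 * q2   q2  q2 
   q3   q3  q3 
(> = start, * = accepting)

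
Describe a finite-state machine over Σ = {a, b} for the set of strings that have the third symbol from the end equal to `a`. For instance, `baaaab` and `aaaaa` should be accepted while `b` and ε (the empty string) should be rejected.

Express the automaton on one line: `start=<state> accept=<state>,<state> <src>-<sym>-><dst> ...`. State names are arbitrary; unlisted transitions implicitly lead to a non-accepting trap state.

start=q0 accept=q7,q8,q9,q10 q0-a->q1 q0-b->q2 q1-a->q3 q1-b->q4 q2-a->q5 q2-b->q6 q3-a->q7 q3-b->q8 q4-a->q9 q4-b->q10 q5-a->q11 q5-b->q12 q6-a->q13 q6-b->q14 q7-a->q7 q7-b->q8 q8-a->q9 q8-b->q10 q9-a->q11 q9-b->q12 q10-a->q13 q10-b->q14 q11-a->q7 q11-b->q8 q12-a->q9 q12-b->q10 q13-a->q11 q13-b->q12 q14-a->q13 q14-b->q14

Because acceptance depends on a position counted from the end, the machine has to buffer the most recent 3 symbols. Make each state the string of the last up-to-3 symbols read; on input `x` shift the window left and append `x`. Accept when the buffered window has length 3 and begins with `a`.
With 15 states:
          a    b  
>  q0     q1   q2 
   q1     q3   q4 
   q2     q5   q6 
   q3     q7   q8 
   q4     q9  q10 
   q5    q11  q12 
   q6    q13  q14 
 * q7     q7   q8 
 * q8     q9  q10 
 * q9    q11  q12 
 * q10   q13  q14 
   q11    q7   q8 
   q12    q9  q10 
   q13   q11  q12 
   q14   q13  q14 
(> = start, * = accepting)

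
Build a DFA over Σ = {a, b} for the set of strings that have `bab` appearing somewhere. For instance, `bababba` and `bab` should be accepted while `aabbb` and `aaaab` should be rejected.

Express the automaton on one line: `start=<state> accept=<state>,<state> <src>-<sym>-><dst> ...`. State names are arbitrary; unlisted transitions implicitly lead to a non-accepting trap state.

start=S0 accept=S3 S0-a->S0 S0-b->S1 S1-a->S2 S1-b->S1 S2-a->S0 S2-b->S3 S3-a->S3 S3-b->S3

Track how much of `bab` has been matched so far: state S0 is no progress, S3 is the absorbing accept state reached once `bab` has occurred. Intermediate states record partial matches; on a mismatch, fall back to the longest reusable overlap.
With 4 states:
        a   b  
>  S0   S0  S1 
   S1   S2  S1 
   S2   S0  S3 
 * S3   S3  S3 
(> = start, * = accepting)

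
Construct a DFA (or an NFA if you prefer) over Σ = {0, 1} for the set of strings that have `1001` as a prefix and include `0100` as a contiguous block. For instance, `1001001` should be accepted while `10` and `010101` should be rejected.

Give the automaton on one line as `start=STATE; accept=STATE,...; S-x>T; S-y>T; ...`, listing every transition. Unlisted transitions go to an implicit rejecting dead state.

Handle the two conditions separately and then intersect. The first has 6 states tracking whether the input so far still matches the prefix `1001`; the second has 5 states tracking whether and how much of `0100` has been seen. A product state is a pair (one from each), accepting exactly when both do.
A 14-state machine:
          0    1  
>  s0     s1   s2 
   s1     s1   s3 
   s2     s4   s5 
   s3     s6   s5 
   s4     s7   s3 
   s5     s1   s5 
   s6     s8   s3 
   s7     s1   s9 
   s8     s8   s8 
   s9    s10  s11 
   s10   s12   s9 
   s11   s13  s11 
 * s12   s12  s12 
   s13   s13   s9 
(> = start, * = accepting)

start=s0; accept=s12; s0-0>s1; s0-1>s2; s1-0>s1; s1-1>s3; s2-0>s4; s2-1>s5; s3-0>s6; s3-1>s5; s4-0>s7; s4-1>s3; s5-0>s1; s5-1>s5; s6-0>s8; s6-1>s3; s7-0>s1; s7-1>s9; s8-0>s8; s8-1>s8; s9-0>s10; s9-1>s11; s10-0>s12; s10-1>s9; s11-0>s13; s11-1>s11; s12-0>s12; s12-1>s12; s13-0>s13; s13-1>s9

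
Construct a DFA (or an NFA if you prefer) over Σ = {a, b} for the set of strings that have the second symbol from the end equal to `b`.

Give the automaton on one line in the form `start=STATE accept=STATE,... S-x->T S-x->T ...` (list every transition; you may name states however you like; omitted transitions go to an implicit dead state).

Because acceptance depends on a position counted from the end, the machine has to buffer the most recent 2 symbols. Make each state the string of the last up-to-2 symbols read; on input `x` shift the window left and append `x`. Accept when the buffered window has length 2 and begins with `b`.
A 7-state machine:
        a   b  
>  q0   q1  q2 
   q1   q3  q4 
   q2   q5  q6 
   q3   q3  q4 
   q4   q5  q6 
 * q5   q3  q4 
 * q6   q5  q6 
(> = start, * = accepting)

start=q0 accept=q5,q6 q0-a->q1 q0-b->q2 q1-a->q3 q1-b->q4 q2-a->q5 q2-b->q6 q3-a->q3 q3-b->q4 q4-a->q5 q4-b->q6 q5-a->q3 q5-b->q4 q6-a->q5 q6-b->q6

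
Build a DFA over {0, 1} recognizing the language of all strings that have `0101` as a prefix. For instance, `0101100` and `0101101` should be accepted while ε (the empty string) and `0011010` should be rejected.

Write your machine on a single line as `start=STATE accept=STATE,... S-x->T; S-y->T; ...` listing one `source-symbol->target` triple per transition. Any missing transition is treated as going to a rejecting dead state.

start=A; accept=E; A-0->B; A-1->F; B-0->F; B-1->C; C-0->D; C-1->F; D-0->F; D-1->E; E-0->E; E-1->E; F-0->F; F-1->F

Walk along `0101` while the input agrees: from A take `0` to B, and so on. Any deviation drops to the rejecting sink F. Once E is reached the prefix is confirmed and every continuation is accepted.
6 states suffice.
       0  1 
>  A   B  F 
   B   F  C 
   C   D  F 
   D   F  E 
 * E   E  E 
   F   F  F 
(> = start, * = accepting)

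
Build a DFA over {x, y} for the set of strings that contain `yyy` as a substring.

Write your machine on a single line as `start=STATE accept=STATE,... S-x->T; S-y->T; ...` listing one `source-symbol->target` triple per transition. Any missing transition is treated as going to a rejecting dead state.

start=S0; accept=S3; S0-x->S0; S0-y->S1; S1-x->S0; S1-y->S2; S2-x->S0; S2-y->S3; S3-x->S3; S3-y->S3

Track how much of `yyy` has been matched so far: state S0 is no progress, S3 is the absorbing accept state reached once `yyy` has occurred. Intermediate states record partial matches; on a mismatch, fall back to the longest reusable overlap.
        x   y  
>  S0   S0  S1 
   S1   S0  S2 
   S2   S0  S3 
 * S3   S3  S3 
(> = start, * = accepting)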